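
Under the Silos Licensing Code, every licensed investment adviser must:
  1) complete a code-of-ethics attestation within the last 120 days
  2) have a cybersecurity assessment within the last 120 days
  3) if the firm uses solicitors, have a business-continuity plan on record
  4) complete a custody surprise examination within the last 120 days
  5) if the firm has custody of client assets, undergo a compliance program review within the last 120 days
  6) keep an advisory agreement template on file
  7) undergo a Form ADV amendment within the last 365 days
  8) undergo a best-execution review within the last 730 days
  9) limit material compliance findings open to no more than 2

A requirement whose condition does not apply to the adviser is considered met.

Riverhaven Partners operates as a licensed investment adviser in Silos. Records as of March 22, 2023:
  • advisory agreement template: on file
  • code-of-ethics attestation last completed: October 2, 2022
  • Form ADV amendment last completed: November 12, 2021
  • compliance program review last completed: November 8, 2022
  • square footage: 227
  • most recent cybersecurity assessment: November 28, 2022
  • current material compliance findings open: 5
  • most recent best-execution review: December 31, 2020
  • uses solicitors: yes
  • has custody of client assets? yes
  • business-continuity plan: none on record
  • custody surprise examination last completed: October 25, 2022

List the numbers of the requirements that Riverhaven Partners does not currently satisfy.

1, 3, 4, 5, 7, 8, 9

1. code-of-ethics attestation 171 days ago vs limit 120 → not met
2. cybersecurity assessment 114 days ago vs limit 120 → met
3. condition 'uses solicitors' holds; business-continuity plan absent → not met
4. custody surprise examination 148 days ago vs limit 120 → not met
5. condition 'has custody of client assets' holds; compliance program review 134 days ago vs limit 120 → not met
6. advisory agreement template present → met
7. Form ADV amendment 495 days ago vs limit 365 → not met
8. best-execution review 811 days ago vs limit 730 → not met
9. material compliance findings open 5 > 2 → not met
Not met: 1, 3, 4, 5, 7, 8, 9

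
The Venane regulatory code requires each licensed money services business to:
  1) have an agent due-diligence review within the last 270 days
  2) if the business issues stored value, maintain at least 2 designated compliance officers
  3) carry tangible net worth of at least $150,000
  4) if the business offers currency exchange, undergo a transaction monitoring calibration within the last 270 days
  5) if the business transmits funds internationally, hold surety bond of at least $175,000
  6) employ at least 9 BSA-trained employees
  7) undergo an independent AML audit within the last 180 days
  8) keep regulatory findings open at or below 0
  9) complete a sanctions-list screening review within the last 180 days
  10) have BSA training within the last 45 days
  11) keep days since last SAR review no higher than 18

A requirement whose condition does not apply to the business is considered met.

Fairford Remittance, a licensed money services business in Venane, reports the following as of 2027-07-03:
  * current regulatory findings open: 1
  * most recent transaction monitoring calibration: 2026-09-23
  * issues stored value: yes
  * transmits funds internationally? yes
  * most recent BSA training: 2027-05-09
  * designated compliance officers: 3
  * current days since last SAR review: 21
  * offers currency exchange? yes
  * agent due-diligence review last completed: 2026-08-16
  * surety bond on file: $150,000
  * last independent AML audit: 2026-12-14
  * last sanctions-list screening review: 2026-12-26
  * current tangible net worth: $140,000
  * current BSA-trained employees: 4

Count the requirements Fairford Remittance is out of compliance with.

10

1. agent due-diligence review 321 days ago vs limit 270 → not met
2. condition 'issues stored value' holds; designated compliance officers 3 ≥ 2 → met
3. tangible net worth $140,000 < $150,000 → not met
4. condition 'offers currency exchange' holds; transaction monitoring calibration 283 days ago vs limit 270 → not met
5. condition 'transmits funds internationally' holds; surety bond $150,000 < $175,000 → not met
6. BSA-trained employees 4 < 9 → not met
7. independent AML audit 201 days ago vs limit 180 → not met
8. regulatory findings open 1 > 0 → not met
9. sanctions-list screening review 189 days ago vs limit 180 → not met
10. BSA training 55 days ago vs limit 45 → not met
11. days since last SAR review 21 > 18 → not met
Not met: 10 of 11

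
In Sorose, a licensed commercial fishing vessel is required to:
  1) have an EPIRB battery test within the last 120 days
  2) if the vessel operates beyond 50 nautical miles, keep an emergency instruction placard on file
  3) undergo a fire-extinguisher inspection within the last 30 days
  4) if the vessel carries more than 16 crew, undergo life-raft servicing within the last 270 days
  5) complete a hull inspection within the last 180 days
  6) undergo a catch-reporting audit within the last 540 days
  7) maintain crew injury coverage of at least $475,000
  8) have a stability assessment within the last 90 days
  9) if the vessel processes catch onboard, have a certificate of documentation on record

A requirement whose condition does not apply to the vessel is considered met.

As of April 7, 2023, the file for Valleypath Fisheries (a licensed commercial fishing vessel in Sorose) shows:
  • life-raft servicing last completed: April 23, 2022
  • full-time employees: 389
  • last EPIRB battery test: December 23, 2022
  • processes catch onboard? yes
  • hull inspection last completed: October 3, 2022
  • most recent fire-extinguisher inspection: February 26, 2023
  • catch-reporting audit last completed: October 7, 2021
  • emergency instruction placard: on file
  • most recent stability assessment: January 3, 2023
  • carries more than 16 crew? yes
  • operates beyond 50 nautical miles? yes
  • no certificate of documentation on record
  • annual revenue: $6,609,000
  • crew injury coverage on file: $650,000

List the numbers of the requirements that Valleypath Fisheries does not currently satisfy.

1. EPIRB battery test 105 days ago vs limit 120 → met
2. condition 'operates beyond 50 nautical miles' holds; emergency instruction placard present → met
3. fire-extinguisher inspection 40 days ago vs limit 30 → not met
4. condition 'carries more than 16 crew' holds; life-raft servicing 349 days ago vs limit 270 → not met
5. hull inspection 186 days ago vs limit 180 → not met
6. catch-reporting audit 547 days ago vs limit 540 → not met
7. crew injury coverage $650,000 ≥ $475,000 → met
8. stability assessment 94 days ago vs limit 90 → not met
9. condition 'processes catch onboard' holds; certificate of documentation absent → not met
Not met: 3, 4, 5, 6, 8, 9

3, 4, 5, 6, 8, 9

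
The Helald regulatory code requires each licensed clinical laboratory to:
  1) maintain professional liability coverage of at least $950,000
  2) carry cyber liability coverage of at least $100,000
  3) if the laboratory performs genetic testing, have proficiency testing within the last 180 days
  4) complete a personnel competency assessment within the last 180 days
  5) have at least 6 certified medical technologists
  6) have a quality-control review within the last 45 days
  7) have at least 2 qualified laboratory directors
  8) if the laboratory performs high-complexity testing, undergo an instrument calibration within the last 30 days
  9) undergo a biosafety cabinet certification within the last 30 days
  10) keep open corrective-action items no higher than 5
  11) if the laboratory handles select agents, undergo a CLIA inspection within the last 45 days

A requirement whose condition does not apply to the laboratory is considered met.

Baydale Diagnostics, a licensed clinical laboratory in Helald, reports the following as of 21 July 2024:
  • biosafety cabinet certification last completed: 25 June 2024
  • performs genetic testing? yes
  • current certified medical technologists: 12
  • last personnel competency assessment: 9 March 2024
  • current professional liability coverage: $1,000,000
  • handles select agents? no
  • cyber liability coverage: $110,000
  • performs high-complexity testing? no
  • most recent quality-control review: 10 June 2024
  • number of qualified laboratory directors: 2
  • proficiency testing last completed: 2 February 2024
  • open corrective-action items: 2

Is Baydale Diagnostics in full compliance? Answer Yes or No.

1. professional liability coverage $1,000,000 ≥ $950,000 → met
2. cyber liability coverage $110,000 ≥ $100,000 → met
3. condition 'performs genetic testing' holds; proficiency testing 170 days ago vs limit 180 → met
4. personnel competency assessment 134 days ago vs limit 180 → met
5. certified medical technologists 12 ≥ 6 → met
6. quality-control review 41 days ago vs limit 45 → met
7. qualified laboratory directors 2 ≥ 2 → met
8. condition 'performs high-complexity testing' does not hold → requirement n/a → met
9. biosafety cabinet certification 26 days ago vs limit 30 → met
10. open corrective-action items 2 ≤ 5 → met
11. condition 'handles select agents' does not hold → requirement n/a → met
All met.

Yes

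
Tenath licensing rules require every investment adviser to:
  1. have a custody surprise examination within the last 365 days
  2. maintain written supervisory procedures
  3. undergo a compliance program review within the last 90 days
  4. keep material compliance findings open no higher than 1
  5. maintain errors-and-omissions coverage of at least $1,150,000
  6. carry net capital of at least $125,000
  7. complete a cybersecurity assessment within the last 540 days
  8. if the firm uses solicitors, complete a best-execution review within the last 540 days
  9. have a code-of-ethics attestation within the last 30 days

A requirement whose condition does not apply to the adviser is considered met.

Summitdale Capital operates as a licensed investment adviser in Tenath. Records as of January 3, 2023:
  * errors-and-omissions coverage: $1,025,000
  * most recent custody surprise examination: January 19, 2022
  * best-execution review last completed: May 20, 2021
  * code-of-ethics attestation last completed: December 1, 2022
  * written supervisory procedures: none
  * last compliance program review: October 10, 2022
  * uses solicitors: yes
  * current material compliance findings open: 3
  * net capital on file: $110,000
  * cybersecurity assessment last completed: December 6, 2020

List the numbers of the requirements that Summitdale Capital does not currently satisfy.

2, 4, 5, 6, 7, 8, 9

1. custody surprise examination 349 days ago vs limit 365 → met
2. written supervisory procedures absent → not met
3. compliance program review 85 days ago vs limit 90 → met
4. material compliance findings open 3 > 1 → not met
5. errors-and-omissions coverage $1,025,000 < $1,150,000 → not met
6. net capital $110,000 < $125,000 → not met
7. cybersecurity assessment 758 days ago vs limit 540 → not met
8. condition 'uses solicitors' holds; best-execution review 593 days ago vs limit 540 → not met
9. code-of-ethics attestation 33 days ago vs limit 30 → not met
Not met: 2, 4, 5, 6, 7, 8, 9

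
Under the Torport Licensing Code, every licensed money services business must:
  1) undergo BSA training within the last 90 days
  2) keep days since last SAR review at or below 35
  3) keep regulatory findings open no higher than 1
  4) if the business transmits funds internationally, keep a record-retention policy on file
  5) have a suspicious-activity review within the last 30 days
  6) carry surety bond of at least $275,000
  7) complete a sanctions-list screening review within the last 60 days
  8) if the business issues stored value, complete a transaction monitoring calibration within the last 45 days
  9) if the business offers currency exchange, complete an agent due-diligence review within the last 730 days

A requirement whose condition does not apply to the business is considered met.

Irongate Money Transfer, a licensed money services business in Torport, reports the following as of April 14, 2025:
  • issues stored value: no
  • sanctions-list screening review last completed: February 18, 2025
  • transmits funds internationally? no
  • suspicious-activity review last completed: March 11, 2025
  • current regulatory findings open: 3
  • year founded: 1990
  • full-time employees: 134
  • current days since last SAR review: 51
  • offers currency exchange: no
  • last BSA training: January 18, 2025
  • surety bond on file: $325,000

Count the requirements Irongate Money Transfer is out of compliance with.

3

1. BSA training 86 days ago vs limit 90 → met
2. days since last SAR review 51 > 35 → not met
3. regulatory findings open 3 > 1 → not met
4. condition 'transmits funds internationally' does not hold → requirement n/a → met
5. suspicious-activity review 34 days ago vs limit 30 → not met
6. surety bond $325,000 ≥ $275,000 → met
7. sanctions-list screening review 55 days ago vs limit 60 → met
8. condition 'issues stored value' does not hold → requirement n/a → met
9. condition 'offers currency exchange' does not hold → requirement n/a → met
Not met: 3 of 9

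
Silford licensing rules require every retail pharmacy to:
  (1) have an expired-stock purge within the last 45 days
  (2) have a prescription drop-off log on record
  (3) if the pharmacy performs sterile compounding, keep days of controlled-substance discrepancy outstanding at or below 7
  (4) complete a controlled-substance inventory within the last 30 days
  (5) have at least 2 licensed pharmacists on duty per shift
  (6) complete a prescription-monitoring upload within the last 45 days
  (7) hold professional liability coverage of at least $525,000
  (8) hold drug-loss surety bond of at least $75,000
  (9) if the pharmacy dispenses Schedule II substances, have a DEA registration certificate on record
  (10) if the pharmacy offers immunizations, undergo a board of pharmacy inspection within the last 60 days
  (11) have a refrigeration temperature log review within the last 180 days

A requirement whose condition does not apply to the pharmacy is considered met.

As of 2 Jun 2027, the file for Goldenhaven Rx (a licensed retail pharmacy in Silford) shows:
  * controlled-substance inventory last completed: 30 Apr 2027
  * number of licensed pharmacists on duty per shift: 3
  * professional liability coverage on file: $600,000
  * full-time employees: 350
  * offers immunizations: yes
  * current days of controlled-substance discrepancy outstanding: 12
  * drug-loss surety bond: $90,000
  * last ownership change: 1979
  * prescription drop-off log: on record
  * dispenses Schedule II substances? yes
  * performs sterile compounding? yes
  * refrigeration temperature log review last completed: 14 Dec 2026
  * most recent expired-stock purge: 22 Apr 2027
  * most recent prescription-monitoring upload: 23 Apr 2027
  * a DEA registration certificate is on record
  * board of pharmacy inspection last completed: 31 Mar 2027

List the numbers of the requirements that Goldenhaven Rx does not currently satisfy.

1. expired-stock purge 41 days ago vs limit 45 → met
2. prescription drop-off log present → met
3. condition 'performs sterile compounding' holds; days of controlled-substance discrepancy outstanding 12 > 7 → not met
4. controlled-substance inventory 33 days ago vs limit 30 → not met
5. licensed pharmacists on duty per shift 3 ≥ 2 → met
6. prescription-monitoring upload 40 days ago vs limit 45 → met
7. professional liability coverage $600,000 ≥ $525,000 → met
8. drug-loss surety bond $90,000 ≥ $75,000 → met
9. condition 'dispenses Schedule II substances' holds; DEA registration certificate present → met
10. condition 'offers immunizations' holds; board of pharmacy inspection 63 days ago vs limit 60 → not met
11. refrigeration temperature log review 170 days ago vs limit 180 → met
Not met: 3, 4, 10

3, 4, 10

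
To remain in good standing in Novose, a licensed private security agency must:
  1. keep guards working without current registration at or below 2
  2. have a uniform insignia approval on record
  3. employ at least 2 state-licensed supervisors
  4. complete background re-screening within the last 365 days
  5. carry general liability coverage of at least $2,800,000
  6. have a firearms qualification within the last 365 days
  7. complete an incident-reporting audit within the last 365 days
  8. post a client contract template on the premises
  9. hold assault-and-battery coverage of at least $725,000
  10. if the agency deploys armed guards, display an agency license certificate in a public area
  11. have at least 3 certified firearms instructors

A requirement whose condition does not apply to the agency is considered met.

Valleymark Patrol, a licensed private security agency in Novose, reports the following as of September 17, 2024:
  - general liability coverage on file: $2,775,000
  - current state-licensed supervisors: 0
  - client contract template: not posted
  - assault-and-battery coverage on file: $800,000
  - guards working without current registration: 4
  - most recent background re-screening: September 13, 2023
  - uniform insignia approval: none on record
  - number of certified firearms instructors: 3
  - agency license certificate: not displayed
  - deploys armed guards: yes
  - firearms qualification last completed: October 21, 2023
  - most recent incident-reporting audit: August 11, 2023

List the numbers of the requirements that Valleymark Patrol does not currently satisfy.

1. guards working without current registration 4 > 2 → not met
2. uniform insignia approval absent → not met
3. state-licensed supervisors 0 < 2 → not met
4. background re-screening 370 days ago vs limit 365 → not met
5. general liability coverage $2,775,000 < $2,800,000 → not met
6. firearms qualification 332 days ago vs limit 365 → met
7. incident-reporting audit 403 days ago vs limit 365 → not met
8. client contract template absent → not met
9. assault-and-battery coverage $800,000 ≥ $725,000 → met
10. condition 'deploys armed guards' holds; agency license certificate absent → not met
11. certified firearms instructors 3 ≥ 3 → met
Not met: 1, 2, 3, 4, 5, 7, 8, 10

1, 2, 3, 4, 5, 7, 8, 10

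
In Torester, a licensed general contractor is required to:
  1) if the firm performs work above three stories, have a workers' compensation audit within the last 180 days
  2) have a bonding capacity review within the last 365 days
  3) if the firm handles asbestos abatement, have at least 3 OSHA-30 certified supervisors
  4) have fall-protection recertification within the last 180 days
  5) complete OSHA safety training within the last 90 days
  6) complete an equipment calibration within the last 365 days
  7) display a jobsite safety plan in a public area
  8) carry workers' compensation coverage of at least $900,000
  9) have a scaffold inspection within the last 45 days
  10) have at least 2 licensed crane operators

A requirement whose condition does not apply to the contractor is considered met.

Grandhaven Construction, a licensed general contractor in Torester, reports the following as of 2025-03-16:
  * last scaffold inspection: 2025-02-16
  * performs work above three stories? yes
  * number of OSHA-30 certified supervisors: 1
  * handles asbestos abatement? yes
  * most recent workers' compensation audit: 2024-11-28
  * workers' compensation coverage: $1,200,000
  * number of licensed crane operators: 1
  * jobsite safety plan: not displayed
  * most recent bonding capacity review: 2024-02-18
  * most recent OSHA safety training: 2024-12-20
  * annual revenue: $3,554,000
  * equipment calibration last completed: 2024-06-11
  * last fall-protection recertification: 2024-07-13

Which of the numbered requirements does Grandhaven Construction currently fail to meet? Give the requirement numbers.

1. condition 'performs work above three stories' holds; workers' compensation audit 108 days ago vs limit 180 → met
2. bonding capacity review 392 days ago vs limit 365 → not met
3. condition 'handles asbestos abatement' holds; OSHA-30 certified supervisors 1 < 3 → not met
4. fall-protection recertification 246 days ago vs limit 180 → not met
5. OSHA safety training 86 days ago vs limit 90 → met
6. equipment calibration 278 days ago vs limit 365 → met
7. jobsite safety plan absent → not met
8. workers' compensation coverage $1,200,000 ≥ $900,000 → met
9. scaffold inspection 28 days ago vs limit 45 → met
10. licensed crane operators 1 < 2 → not met
Not met: 2, 3, 4, 7, 10

2, 3, 4, 7, 10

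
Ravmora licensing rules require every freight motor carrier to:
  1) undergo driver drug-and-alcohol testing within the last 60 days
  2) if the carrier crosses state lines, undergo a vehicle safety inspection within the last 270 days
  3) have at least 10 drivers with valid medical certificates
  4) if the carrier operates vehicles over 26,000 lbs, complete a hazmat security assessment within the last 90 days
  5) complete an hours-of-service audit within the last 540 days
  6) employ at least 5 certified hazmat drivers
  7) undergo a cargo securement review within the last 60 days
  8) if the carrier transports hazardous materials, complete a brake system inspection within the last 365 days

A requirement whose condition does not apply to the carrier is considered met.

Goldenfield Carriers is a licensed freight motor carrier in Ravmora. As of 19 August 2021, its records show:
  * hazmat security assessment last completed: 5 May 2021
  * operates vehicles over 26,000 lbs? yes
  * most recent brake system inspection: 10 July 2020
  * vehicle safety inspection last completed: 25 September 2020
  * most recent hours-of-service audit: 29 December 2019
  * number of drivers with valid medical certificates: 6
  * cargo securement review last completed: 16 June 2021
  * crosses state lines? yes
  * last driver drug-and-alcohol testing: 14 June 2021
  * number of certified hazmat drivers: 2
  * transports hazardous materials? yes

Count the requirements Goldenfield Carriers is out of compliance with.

1. driver drug-and-alcohol testing 66 days ago vs limit 60 → not met
2. condition 'crosses state lines' holds; vehicle safety inspection 328 days ago vs limit 270 → not met
3. drivers with valid medical certificates 6 < 10 → not met
4. condition 'operates vehicles over 26,000 lbs' holds; hazmat security assessment 106 days ago vs limit 90 → not met
5. hours-of-service audit 599 days ago vs limit 540 → not met
6. certified hazmat drivers 2 < 5 → not met
7. cargo securement review 64 days ago vs limit 60 → not met
8. condition 'transports hazardous materials' holds; brake system inspection 405 days ago vs limit 365 → not met
Not met: 8 of 8

8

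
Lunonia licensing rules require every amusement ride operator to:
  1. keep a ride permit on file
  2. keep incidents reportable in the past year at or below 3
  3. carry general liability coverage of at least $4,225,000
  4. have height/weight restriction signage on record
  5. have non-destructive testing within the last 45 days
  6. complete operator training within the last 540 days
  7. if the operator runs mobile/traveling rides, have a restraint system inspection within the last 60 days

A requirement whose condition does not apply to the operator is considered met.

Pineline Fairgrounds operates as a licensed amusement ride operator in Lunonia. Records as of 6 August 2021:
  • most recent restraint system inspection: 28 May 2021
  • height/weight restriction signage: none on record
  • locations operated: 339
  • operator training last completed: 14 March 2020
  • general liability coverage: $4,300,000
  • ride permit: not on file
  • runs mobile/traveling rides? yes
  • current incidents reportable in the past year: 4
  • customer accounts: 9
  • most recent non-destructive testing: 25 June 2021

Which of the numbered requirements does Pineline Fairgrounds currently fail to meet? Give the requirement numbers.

1, 2, 4, 7

1. ride permit absent → not met
2. incidents reportable in the past year 4 > 3 → not met
3. general liability coverage $4,300,000 ≥ $4,225,000 → met
4. height/weight restriction signage absent → not met
5. non-destructive testing 42 days ago vs limit 45 → met
6. operator training 510 days ago vs limit 540 → met
7. condition 'runs mobile/traveling rides' holds; restraint system inspection 70 days ago vs limit 60 → not met
Not met: 1, 2, 4, 7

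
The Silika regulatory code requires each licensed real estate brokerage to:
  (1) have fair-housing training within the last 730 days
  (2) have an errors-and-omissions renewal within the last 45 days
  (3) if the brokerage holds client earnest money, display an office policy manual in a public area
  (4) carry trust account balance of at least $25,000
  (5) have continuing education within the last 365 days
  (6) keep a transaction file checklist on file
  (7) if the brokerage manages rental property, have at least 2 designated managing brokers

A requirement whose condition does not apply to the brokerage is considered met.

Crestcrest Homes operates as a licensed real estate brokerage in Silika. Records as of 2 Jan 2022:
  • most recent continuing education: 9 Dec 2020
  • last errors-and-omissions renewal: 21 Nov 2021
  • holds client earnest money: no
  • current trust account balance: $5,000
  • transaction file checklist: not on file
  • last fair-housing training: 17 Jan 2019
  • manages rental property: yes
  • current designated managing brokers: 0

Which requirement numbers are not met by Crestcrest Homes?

1. fair-housing training 1081 days ago vs limit 730 → not met
2. errors-and-omissions renewal 42 days ago vs limit 45 → met
3. condition 'holds client earnest money' does not hold → requirement n/a → met
4. trust account balance $5,000 < $25,000 → not met
5. continuing education 389 days ago vs limit 365 → not met
6. transaction file checklist absent → not met
7. condition 'manages rental property' holds; designated managing brokers 0 < 2 → not met
Not met: 1, 4, 5, 6, 7

1, 4, 5, 6, 7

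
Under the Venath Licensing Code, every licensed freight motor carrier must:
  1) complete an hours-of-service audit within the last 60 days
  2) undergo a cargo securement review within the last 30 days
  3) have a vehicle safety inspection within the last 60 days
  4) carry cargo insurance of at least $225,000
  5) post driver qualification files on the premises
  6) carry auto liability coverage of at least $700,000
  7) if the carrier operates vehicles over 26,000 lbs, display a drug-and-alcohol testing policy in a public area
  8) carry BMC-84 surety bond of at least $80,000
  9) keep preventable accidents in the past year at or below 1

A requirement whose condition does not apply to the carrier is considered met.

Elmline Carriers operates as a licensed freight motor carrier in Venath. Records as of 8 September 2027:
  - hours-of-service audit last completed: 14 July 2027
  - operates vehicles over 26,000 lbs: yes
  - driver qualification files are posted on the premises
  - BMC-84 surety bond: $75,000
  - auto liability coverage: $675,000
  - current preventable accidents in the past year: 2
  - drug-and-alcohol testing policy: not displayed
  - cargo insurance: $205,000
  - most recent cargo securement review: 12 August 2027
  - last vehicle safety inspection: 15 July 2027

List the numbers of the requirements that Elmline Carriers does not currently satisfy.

4, 6, 7, 8, 9

1. hours-of-service audit 56 days ago vs limit 60 → met
2. cargo securement review 27 days ago vs limit 30 → met
3. vehicle safety inspection 55 days ago vs limit 60 → met
4. cargo insurance $205,000 < $225,000 → not met
5. driver qualification files present → met
6. auto liability coverage $675,000 < $700,000 → not met
7. condition 'operates vehicles over 26,000 lbs' holds; drug-and-alcohol testing policy absent → not met
8. BMC-84 surety bond $75,000 < $80,000 → not met
9. preventable accidents in the past year 2 > 1 → not met
Not met: 4, 6, 7, 8, 9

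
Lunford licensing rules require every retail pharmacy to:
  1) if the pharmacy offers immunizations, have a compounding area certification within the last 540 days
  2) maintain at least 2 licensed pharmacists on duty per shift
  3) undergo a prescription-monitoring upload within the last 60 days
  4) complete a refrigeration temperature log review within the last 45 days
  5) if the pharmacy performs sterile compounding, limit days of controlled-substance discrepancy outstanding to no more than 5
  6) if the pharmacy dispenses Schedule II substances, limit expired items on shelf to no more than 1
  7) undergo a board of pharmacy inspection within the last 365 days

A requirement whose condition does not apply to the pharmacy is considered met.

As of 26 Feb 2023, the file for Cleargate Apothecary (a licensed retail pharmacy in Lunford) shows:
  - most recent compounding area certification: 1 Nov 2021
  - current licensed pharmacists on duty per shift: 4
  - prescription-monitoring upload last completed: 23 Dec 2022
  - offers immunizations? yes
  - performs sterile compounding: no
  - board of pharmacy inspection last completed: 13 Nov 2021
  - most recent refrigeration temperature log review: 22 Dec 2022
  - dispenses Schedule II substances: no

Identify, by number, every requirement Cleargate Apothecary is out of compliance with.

1. condition 'offers immunizations' holds; compounding area certification 482 days ago vs limit 540 → met
2. licensed pharmacists on duty per shift 4 ≥ 2 → met
3. prescription-monitoring upload 65 days ago vs limit 60 → not met
4. refrigeration temperature log review 66 days ago vs limit 45 → not met
5. condition 'performs sterile compounding' does not hold → requirement n/a → met
6. condition 'dispenses Schedule II substances' does not hold → requirement n/a → met
7. board of pharmacy inspection 470 days ago vs limit 365 → not met
Not met: 3, 4, 7

3, 4, 7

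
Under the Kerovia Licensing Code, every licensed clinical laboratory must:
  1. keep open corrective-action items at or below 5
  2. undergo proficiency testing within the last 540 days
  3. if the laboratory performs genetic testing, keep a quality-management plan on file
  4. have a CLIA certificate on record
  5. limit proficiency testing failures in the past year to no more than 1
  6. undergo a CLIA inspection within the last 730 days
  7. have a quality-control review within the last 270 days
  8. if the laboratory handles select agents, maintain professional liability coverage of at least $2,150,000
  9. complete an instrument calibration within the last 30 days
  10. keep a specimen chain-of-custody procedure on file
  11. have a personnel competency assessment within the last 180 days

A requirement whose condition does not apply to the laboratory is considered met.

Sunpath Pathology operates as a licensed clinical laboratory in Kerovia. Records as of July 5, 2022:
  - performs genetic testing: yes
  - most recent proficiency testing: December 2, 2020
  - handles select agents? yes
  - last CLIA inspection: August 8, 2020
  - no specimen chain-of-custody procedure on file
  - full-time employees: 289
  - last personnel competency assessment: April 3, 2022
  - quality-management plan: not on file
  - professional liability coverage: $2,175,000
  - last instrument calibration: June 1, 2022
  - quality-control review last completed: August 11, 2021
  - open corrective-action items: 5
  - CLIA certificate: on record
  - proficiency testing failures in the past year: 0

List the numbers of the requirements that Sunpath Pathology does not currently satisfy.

1. open corrective-action items 5 ≤ 5 → met
2. proficiency testing 580 days ago vs limit 540 → not met
3. condition 'performs genetic testing' holds; quality-management plan absent → not met
4. CLIA certificate present → met
5. proficiency testing failures in the past year 0 ≤ 1 → met
6. CLIA inspection 696 days ago vs limit 730 → met
7. quality-control review 328 days ago vs limit 270 → not met
8. condition 'handles select agents' holds; professional liability coverage $2,175,000 ≥ $2,150,000 → met
9. instrument calibration 34 days ago vs limit 30 → not met
10. specimen chain-of-custody procedure absent → not met
11. personnel competency assessment 93 days ago vs limit 180 → met
Not met: 2, 3, 7, 9, 10

2, 3, 7, 9, 10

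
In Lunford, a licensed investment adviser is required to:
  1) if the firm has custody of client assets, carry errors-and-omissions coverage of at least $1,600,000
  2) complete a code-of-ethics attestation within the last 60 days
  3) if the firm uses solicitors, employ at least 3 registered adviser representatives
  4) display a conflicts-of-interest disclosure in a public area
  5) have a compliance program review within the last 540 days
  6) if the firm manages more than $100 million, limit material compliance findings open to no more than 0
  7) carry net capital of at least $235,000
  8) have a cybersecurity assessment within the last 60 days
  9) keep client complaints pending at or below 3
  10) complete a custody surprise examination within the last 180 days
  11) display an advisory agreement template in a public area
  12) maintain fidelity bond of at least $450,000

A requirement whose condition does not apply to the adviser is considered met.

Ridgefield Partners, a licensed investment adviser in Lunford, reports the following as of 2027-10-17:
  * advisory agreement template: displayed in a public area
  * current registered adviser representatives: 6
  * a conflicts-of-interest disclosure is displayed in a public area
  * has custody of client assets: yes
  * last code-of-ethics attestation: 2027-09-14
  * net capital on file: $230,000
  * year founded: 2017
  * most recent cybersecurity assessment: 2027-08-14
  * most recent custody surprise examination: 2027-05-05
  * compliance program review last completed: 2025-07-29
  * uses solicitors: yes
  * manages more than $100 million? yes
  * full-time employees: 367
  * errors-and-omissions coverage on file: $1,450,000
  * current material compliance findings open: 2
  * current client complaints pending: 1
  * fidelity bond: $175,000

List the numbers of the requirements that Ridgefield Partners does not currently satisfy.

1, 5, 6, 7, 8, 12

1. condition 'has custody of client assets' holds; errors-and-omissions coverage $1,450,000 < $1,600,000 → not met
2. code-of-ethics attestation 33 days ago vs limit 60 → met
3. condition 'uses solicitors' holds; registered adviser representatives 6 ≥ 3 → met
4. conflicts-of-interest disclosure present → met
5. compliance program review 810 days ago vs limit 540 → not met
6. condition 'manages more than $100 million' holds; material compliance findings open 2 > 0 → not met
7. net capital $230,000 < $235,000 → not met
8. cybersecurity assessment 64 days ago vs limit 60 → not met
9. client complaints pending 1 ≤ 3 → met
10. custody surprise examination 165 days ago vs limit 180 → met
11. advisory agreement template present → met
12. fidelity bond $175,000 < $450,000 → not met
Not met: 1, 5, 6, 7, 8, 12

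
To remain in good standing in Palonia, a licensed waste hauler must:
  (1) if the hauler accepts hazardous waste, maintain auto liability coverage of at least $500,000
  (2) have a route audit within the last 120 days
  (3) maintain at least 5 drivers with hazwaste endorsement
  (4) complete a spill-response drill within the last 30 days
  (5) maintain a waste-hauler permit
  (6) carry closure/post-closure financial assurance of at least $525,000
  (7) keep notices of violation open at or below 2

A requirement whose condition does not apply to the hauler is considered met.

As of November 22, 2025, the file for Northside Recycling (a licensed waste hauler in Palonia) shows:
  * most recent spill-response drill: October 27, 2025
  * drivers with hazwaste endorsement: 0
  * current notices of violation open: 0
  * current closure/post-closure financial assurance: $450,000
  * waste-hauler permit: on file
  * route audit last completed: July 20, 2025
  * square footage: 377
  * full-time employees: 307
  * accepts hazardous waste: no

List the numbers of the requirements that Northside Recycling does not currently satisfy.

1. condition 'accepts hazardous waste' does not hold → requirement n/a → met
2. route audit 125 days ago vs limit 120 → not met
3. drivers with hazwaste endorsement 0 < 5 → not met
4. spill-response drill 26 days ago vs limit 30 → met
5. waste-hauler permit present → met
6. closure/post-closure financial assurance $450,000 < $525,000 → not met
7. notices of violation open 0 ≤ 2 → met
Not met: 2, 3, 6

2, 3, 6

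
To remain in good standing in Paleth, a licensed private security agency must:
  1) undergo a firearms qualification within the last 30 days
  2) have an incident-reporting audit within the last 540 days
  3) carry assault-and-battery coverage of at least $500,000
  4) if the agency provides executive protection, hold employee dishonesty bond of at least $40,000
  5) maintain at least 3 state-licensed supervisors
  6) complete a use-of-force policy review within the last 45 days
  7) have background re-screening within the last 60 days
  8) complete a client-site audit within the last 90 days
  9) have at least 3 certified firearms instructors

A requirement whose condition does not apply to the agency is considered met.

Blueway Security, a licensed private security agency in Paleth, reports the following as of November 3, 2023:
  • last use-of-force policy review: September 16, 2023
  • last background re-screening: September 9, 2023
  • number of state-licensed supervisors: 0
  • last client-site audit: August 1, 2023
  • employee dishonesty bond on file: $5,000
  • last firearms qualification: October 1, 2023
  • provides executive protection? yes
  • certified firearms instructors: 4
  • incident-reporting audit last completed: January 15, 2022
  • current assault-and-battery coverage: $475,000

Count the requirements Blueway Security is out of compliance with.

7

1. firearms qualification 33 days ago vs limit 30 → not met
2. incident-reporting audit 657 days ago vs limit 540 → not met
3. assault-and-battery coverage $475,000 < $500,000 → not met
4. condition 'provides executive protection' holds; employee dishonesty bond $5,000 < $40,000 → not met
5. state-licensed supervisors 0 < 3 → not met
6. use-of-force policy review 48 days ago vs limit 45 → not met
7. background re-screening 55 days ago vs limit 60 → met
8. client-site audit 94 days ago vs limit 90 → not met
9. certified firearms instructors 4 ≥ 3 → met
Not met: 7 of 9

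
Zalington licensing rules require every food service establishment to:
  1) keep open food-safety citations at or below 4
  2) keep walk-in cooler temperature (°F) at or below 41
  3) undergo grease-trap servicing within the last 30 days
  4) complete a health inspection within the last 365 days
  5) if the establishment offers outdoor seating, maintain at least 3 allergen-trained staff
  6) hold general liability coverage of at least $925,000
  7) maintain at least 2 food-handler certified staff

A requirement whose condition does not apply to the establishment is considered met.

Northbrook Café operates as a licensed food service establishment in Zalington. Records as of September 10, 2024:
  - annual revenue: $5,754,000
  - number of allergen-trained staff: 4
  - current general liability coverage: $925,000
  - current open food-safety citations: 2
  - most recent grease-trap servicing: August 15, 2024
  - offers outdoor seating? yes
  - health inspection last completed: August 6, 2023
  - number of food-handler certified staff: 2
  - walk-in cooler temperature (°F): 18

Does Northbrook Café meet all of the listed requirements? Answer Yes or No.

1. open food-safety citations 2 ≤ 4 → met
2. walk-in cooler temperature (°F) 18 ≤ 41 → met
3. grease-trap servicing 26 days ago vs limit 30 → met
4. health inspection 401 days ago vs limit 365 → not met
5. condition 'offers outdoor seating' holds; allergen-trained staff 4 ≥ 3 → met
6. general liability coverage $925,000 ≥ $925,000 → met
7. food-handler certified staff 2 ≥ 2 → met
Not met: 4

No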